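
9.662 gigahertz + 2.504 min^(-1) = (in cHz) 9.662e+11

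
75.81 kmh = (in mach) 0.06185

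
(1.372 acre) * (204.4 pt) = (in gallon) 1.058e+05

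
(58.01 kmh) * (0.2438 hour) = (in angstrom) 1.414e+14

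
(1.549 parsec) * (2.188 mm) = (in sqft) 1.126e+15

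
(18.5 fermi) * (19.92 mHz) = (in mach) 1.082e-18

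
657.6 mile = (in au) 7.074e-06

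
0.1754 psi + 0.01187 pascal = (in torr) 9.071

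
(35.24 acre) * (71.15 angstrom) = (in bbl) 0.006382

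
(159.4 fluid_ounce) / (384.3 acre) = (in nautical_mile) 1.637e-12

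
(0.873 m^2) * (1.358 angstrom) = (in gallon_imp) 2.608e-08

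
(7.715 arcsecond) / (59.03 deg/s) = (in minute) 6.051e-07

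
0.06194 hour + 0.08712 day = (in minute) 129.2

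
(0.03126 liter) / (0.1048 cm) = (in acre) 7.371e-06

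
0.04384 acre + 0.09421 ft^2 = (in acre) 0.04384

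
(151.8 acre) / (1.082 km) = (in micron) 5.678e+08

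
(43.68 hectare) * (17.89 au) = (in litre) 1.169e+21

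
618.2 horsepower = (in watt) 4.61e+05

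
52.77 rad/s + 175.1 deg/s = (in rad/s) 55.83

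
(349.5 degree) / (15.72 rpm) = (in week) 6.127e-06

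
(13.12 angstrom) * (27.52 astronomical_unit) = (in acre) 1.335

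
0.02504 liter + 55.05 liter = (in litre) 55.08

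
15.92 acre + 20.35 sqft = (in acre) 15.92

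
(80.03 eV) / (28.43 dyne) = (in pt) 1.278e-10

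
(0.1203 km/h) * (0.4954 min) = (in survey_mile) 0.0006172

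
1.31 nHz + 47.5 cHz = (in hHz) 0.00475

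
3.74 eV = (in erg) 5.992e-12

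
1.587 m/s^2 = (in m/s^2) 1.587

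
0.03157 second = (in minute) 0.0005262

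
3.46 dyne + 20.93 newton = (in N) 20.93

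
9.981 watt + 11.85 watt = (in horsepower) 0.02928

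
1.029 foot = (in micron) 3.136e+05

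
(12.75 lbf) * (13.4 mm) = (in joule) 0.76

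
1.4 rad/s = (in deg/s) 80.21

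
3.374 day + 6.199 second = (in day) 3.374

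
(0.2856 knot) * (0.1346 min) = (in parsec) 3.845e-17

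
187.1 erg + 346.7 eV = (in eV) 1.168e+14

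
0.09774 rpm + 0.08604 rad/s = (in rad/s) 0.09628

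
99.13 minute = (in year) 0.0001886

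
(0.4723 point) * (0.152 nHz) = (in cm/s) 2.533e-12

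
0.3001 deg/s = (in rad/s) 0.005238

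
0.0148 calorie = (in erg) 6.192e+05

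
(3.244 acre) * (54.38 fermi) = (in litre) 7.139e-07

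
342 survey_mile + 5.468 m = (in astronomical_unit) 3.679e-06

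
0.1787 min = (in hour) 0.002978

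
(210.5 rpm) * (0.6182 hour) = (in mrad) 4.906e+07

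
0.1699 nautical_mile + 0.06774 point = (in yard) 344.1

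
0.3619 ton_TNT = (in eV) 9.451e+27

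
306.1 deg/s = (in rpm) 51.02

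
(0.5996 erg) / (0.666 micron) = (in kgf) 0.009181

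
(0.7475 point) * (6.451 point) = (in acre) 1.483e-10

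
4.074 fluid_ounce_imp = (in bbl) 0.0007281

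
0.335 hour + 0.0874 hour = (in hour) 0.4224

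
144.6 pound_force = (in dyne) 6.432e+07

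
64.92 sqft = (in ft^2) 64.92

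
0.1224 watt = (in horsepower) 0.0001641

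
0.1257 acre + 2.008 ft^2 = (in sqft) 5478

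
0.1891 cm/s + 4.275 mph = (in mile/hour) 4.279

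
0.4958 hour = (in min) 29.75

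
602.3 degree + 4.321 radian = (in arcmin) 5.099e+04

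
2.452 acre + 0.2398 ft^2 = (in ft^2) 1.068e+05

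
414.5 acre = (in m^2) 1.677e+06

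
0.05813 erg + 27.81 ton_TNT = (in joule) 1.164e+11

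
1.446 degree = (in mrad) 25.24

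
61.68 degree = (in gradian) 68.53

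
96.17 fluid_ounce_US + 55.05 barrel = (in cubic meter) 8.755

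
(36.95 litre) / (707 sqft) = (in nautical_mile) 3.038e-07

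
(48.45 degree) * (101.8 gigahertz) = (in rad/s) 8.608e+10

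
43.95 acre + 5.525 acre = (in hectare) 20.02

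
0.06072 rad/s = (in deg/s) 3.479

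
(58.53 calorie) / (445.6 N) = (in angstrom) 5.496e+09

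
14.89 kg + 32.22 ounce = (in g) 1.58e+04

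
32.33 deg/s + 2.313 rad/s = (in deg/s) 164.9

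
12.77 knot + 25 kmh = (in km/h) 48.65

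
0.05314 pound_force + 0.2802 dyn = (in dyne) 2.364e+04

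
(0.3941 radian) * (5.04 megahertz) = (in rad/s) 1.986e+06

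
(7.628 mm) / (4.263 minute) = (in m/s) 2.982e-05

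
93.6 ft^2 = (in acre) 0.002149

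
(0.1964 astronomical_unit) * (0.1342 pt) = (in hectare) 139.1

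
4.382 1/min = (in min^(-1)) 4.382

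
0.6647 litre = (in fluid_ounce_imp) 23.39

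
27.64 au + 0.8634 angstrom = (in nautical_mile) 2.233e+09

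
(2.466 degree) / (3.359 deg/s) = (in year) 2.328e-08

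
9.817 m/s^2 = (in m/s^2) 9.817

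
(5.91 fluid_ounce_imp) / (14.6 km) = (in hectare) 1.15e-12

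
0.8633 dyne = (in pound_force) 1.941e-06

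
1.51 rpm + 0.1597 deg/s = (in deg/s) 9.22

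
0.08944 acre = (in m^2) 362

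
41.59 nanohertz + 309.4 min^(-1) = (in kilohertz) 0.005157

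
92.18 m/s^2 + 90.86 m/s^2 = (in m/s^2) 183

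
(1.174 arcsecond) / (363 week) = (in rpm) 2.476e-13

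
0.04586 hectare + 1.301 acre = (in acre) 1.414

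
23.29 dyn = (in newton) 0.0002329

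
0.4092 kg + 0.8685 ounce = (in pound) 0.9564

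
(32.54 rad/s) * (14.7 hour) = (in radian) 1.722e+06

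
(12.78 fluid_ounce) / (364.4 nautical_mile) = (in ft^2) 6.028e-09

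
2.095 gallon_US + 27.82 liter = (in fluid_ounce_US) 1209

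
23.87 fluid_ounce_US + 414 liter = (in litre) 414.7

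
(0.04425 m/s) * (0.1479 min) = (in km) 0.0003927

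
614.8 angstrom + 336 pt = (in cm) 11.85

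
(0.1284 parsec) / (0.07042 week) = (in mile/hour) 2.081e+11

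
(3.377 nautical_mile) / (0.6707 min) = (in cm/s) 1.554e+04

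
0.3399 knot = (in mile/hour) 0.3911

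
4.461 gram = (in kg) 0.004461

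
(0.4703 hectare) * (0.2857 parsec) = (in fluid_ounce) 1.402e+24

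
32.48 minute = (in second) 1949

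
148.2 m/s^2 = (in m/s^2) 148.2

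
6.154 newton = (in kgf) 0.6275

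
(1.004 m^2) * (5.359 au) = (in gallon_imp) 1.771e+14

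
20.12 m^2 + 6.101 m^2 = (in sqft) 282.2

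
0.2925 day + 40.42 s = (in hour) 7.031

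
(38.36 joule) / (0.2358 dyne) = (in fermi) 1.627e+22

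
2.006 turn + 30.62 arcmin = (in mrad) 1.261e+04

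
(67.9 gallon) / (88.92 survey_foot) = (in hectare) 9.483e-07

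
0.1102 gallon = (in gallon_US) 0.1102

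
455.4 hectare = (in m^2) 4.554e+06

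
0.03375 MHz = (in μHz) 3.375e+10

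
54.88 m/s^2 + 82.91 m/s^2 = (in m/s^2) 137.8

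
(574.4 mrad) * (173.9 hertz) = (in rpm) 953.9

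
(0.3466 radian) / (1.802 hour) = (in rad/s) 5.343e-05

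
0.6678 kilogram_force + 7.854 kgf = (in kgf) 8.522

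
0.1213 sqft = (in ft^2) 0.1213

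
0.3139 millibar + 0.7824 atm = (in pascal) 7.931e+04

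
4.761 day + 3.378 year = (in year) 3.391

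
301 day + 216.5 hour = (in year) 0.8494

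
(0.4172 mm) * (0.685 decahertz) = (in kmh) 0.01029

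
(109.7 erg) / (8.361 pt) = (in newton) 0.003719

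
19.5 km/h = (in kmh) 19.5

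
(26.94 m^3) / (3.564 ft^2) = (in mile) 0.05056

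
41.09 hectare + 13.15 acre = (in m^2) 4.641e+05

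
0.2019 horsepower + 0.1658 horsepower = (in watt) 274.2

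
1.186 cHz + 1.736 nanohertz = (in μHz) 1.186e+04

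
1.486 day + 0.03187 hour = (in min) 2142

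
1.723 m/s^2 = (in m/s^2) 1.723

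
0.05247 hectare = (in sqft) 5648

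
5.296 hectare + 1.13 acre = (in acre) 14.22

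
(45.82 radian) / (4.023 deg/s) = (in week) 0.001079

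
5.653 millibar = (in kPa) 0.5653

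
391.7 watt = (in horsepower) 0.5253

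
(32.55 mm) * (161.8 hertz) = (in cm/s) 526.7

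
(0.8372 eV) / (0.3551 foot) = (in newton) 1.239e-18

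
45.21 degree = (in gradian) 50.23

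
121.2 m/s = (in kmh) 436.3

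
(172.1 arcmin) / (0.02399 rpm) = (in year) 6.319e-07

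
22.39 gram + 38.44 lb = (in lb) 38.49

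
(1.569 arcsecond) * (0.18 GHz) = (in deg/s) 7.845e+04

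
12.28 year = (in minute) 6.454e+06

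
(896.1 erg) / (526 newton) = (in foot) 5.589e-07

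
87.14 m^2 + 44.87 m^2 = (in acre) 0.03262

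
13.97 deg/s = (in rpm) 2.328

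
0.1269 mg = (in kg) 1.269e-07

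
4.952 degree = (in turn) 0.01376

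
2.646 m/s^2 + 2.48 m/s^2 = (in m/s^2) 5.126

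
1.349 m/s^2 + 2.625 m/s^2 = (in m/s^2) 3.974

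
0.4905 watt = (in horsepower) 0.0006578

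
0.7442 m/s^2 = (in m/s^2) 0.7442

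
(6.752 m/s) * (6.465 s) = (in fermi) 4.365e+16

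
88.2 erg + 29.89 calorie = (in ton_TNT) 2.989e-08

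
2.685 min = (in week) 0.0002664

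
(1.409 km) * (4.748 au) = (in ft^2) 1.077e+16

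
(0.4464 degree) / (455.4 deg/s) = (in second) 0.0009802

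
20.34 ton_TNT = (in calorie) 2.034e+10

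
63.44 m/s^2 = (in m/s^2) 63.44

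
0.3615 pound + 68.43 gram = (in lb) 0.5124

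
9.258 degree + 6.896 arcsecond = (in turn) 0.02572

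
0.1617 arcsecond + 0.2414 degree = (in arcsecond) 869.2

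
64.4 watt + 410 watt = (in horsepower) 0.6362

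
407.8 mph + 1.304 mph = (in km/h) 658.4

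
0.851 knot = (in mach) 0.001286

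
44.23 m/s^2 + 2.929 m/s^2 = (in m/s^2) 47.16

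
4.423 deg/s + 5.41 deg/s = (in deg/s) 9.833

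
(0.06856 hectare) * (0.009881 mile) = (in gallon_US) 2.88e+06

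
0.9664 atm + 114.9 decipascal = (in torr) 734.6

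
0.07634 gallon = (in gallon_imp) 0.06357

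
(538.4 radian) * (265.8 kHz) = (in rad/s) 1.431e+08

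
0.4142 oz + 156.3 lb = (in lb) 156.3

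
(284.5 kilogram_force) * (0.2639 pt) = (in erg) 2.597e+06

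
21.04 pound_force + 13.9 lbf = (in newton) 155.4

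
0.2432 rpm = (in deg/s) 1.459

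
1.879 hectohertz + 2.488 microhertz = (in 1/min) 1.127e+04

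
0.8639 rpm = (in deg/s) 5.183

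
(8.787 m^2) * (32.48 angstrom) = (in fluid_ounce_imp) 0.001004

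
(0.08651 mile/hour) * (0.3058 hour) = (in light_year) 4.5e-15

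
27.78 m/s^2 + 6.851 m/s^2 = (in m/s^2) 34.63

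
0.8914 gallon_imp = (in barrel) 0.02549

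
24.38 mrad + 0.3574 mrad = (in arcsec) 5102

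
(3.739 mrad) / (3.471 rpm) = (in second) 0.01029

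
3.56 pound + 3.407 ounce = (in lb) 3.773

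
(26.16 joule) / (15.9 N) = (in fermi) 1.645e+15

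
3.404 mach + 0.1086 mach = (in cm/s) 1.196e+05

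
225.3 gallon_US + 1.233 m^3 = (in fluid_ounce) 7.053e+04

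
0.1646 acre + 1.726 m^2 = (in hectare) 0.06678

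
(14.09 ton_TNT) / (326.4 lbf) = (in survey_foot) 1.332e+08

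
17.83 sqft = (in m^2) 1.656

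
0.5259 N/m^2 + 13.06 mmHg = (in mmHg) 13.06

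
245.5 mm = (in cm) 24.55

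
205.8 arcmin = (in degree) 3.43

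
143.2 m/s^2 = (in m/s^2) 143.2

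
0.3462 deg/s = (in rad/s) 0.006042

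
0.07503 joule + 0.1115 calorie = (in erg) 5.415e+06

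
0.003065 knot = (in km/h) 0.005676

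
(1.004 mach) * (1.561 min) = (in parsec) 1.038e-12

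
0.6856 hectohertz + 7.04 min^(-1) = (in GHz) 6.868e-08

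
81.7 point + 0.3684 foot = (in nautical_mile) 7.619e-05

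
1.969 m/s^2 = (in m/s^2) 1.969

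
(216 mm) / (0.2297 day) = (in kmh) 3.918e-05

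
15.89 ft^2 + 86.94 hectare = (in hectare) 86.94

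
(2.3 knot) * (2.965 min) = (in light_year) 2.225e-14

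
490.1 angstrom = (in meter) 4.901e-08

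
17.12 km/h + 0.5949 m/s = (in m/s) 5.35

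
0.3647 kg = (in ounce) 12.86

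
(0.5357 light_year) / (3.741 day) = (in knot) 3.048e+10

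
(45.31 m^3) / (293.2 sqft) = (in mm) 1663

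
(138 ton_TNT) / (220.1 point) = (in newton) 7.436e+12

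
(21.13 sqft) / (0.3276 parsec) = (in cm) 1.942e-14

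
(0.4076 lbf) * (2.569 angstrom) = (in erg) 0.004658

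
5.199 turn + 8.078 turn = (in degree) 4780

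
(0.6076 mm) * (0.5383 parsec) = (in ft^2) 1.086e+14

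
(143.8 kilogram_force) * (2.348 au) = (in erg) 4.953e+21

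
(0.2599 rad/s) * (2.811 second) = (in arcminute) 2512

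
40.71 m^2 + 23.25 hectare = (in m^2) 2.325e+05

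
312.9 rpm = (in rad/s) 32.77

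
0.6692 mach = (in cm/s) 2.279e+04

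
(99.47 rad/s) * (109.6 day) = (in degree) 5.397e+10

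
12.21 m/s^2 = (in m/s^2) 12.21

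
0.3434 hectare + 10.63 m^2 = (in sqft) 3.708e+04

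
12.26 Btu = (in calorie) 3092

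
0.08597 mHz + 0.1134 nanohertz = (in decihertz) 0.0008597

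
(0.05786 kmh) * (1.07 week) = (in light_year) 1.099e-12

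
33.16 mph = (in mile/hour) 33.16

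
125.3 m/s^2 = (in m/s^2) 125.3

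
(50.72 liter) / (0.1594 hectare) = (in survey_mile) 1.977e-08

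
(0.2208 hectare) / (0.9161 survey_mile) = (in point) 4245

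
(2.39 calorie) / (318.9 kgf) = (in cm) 0.3198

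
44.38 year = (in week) 2314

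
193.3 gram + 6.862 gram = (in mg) 2.002e+05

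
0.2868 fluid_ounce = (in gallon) 0.002241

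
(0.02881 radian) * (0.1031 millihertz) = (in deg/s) 0.0001702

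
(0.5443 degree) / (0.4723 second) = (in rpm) 0.1921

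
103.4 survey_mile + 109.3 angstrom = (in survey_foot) 5.46e+05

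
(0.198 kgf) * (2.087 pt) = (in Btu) 1.355e-06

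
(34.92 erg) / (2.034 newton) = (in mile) 1.067e-09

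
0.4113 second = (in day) 4.76e-06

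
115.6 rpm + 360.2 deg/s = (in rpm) 175.6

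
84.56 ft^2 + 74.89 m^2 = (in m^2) 82.75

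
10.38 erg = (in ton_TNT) 2.481e-16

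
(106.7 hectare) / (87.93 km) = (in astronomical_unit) 8.112e-11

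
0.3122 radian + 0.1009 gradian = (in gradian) 19.98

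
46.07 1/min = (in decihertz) 7.678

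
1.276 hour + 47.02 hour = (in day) 2.012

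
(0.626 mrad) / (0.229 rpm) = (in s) 0.0261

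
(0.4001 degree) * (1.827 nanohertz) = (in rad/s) 1.276e-11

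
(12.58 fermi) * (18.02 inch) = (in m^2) 5.758e-15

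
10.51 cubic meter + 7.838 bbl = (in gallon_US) 3106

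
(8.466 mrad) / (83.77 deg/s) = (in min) 9.651e-05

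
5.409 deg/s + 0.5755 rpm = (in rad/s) 0.1547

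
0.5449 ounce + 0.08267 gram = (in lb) 0.03424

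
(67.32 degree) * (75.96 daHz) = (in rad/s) 892.5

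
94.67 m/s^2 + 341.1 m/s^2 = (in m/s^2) 435.8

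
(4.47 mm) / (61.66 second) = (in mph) 0.0001622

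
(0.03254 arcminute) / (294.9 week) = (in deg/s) 3.041e-12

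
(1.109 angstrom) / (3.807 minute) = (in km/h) 1.748e-12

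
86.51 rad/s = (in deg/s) 4957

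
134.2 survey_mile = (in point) 6.122e+08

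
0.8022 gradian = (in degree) 0.722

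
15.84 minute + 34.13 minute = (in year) 9.507e-05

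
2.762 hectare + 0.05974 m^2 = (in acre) 6.825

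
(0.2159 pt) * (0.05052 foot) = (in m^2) 1.173e-06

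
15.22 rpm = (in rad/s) 1.594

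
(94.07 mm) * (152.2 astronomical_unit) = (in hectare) 2.142e+08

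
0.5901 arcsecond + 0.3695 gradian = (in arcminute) 19.96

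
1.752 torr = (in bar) 0.002336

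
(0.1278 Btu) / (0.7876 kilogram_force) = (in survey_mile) 0.01085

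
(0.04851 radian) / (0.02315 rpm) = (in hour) 0.005558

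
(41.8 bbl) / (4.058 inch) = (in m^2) 64.48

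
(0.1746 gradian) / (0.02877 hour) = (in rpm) 0.0002529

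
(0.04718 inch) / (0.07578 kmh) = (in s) 0.05693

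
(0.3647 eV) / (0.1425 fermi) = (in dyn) 41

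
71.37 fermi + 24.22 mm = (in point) 68.66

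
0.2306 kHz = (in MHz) 0.0002306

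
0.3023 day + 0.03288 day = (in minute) 482.7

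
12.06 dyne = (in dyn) 12.06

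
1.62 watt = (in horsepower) 0.002172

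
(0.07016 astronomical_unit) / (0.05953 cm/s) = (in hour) 4.898e+09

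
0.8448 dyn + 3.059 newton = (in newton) 3.059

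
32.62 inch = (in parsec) 2.685e-17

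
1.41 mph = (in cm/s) 63.03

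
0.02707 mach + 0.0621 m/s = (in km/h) 33.41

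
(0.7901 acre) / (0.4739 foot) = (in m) 2.214e+04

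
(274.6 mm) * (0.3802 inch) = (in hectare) 2.652e-07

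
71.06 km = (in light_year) 7.511e-12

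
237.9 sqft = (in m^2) 22.1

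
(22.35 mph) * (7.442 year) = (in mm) 2.345e+12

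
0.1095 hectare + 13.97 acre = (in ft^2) 6.203e+05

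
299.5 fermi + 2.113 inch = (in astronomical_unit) 3.588e-13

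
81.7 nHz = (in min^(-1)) 4.902e-06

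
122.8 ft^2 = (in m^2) 11.41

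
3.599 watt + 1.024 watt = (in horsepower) 0.0062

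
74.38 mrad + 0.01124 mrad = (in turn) 0.01184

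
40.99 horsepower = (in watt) 3.057e+04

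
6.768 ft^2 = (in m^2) 0.6288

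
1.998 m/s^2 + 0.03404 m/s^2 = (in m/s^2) 2.032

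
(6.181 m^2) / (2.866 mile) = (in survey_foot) 0.004397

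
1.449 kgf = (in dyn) 1.421e+06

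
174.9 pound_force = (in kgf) 79.33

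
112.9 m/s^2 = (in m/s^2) 112.9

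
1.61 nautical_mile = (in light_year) 3.152e-13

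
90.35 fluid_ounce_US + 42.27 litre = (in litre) 44.94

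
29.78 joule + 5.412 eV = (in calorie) 7.118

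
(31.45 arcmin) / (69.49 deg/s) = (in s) 0.007543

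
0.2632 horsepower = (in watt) 196.3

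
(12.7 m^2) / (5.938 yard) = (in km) 0.002339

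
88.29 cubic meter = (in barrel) 555.3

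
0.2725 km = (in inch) 1.073e+04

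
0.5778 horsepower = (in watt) 430.9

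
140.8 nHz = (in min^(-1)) 8.448e-06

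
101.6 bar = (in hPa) 1.016e+05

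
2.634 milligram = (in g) 0.002634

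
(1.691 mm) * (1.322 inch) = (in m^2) 5.678e-05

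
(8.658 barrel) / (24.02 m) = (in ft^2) 0.6168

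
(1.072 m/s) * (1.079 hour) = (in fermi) 4.164e+18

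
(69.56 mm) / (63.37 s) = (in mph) 0.002455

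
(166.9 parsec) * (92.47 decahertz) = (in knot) 9.257e+21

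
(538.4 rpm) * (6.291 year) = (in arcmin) 3.845e+13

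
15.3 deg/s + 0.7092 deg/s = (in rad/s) 0.2794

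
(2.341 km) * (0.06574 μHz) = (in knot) 0.0002992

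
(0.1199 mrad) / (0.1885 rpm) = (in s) 0.006074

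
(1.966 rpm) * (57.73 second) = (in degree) 681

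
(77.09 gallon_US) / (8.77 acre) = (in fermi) 8.222e+09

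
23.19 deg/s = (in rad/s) 0.4047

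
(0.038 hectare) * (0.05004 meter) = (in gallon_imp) 4183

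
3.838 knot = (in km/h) 7.108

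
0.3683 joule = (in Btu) 0.0003491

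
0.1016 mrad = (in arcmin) 0.3493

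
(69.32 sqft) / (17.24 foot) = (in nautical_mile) 0.0006618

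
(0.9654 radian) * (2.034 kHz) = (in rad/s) 1964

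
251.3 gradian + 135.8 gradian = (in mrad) 6081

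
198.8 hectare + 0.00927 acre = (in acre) 491.3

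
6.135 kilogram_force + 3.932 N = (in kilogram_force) 6.536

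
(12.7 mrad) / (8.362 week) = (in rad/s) 2.511e-09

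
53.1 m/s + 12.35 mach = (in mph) 9525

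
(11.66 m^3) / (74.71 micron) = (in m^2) 1.561e+05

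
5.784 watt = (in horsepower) 0.007756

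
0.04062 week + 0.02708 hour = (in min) 411.1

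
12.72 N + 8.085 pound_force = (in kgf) 4.964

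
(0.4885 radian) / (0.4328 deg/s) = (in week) 0.0001069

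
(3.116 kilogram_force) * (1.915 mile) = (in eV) 5.878e+23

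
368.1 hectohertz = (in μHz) 3.681e+10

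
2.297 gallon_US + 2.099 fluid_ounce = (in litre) 8.757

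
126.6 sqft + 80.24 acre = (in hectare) 32.47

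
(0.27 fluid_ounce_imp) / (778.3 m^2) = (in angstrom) 98.57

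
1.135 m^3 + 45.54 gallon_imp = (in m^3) 1.342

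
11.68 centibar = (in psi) 1.694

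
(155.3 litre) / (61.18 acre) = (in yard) 6.86e-07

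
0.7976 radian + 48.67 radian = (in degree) 2834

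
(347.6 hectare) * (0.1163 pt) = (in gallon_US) 3.767e+04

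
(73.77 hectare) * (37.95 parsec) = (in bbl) 5.434e+24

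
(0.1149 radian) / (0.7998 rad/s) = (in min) 0.002394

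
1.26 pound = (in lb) 1.26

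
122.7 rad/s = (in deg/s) 7030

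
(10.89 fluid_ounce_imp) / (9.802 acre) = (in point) 2.211e-05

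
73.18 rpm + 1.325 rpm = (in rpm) 74.51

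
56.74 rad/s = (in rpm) 541.8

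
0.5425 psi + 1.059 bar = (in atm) 1.082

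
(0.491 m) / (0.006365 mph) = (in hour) 0.04793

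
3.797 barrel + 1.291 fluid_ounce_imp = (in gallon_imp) 132.8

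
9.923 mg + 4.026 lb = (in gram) 1826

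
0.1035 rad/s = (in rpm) 0.9884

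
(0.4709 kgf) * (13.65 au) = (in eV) 5.886e+31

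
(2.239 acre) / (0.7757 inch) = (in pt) 1.304e+09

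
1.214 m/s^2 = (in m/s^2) 1.214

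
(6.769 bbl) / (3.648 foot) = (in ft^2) 10.42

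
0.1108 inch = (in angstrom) 2.814e+07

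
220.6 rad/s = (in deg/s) 1.264e+04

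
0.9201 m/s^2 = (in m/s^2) 0.9201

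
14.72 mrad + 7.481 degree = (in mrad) 145.3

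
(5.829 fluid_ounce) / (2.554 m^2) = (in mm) 0.0675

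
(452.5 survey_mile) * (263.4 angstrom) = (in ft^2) 0.2065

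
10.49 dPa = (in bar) 1.049e-05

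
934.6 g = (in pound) 2.06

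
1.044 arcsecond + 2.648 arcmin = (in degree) 0.04442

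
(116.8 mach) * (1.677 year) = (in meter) 2.103e+12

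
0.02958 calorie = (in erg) 1.238e+06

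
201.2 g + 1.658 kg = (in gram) 1859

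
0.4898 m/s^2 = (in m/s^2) 0.4898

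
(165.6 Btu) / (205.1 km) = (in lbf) 0.1915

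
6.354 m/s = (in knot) 12.35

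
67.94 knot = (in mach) 0.1026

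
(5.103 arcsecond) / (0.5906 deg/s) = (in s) 0.0024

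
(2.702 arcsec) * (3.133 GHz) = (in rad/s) 4.104e+04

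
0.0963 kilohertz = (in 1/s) 96.3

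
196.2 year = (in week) 1.023e+04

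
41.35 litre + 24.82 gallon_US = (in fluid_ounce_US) 4575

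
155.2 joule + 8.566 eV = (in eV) 9.687e+20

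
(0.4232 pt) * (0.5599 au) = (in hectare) 1250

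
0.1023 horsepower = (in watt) 76.29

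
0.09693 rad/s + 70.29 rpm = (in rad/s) 7.458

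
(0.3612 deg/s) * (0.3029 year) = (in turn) 9584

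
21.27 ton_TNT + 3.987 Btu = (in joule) 8.899e+10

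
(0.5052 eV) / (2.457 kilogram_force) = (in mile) 2.087e-24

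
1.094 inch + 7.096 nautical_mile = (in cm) 1.314e+06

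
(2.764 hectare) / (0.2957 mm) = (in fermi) 9.347e+22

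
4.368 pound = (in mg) 1.981e+06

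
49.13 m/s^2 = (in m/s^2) 49.13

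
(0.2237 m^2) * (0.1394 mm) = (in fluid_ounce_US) 1.054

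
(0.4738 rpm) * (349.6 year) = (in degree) 3.134e+10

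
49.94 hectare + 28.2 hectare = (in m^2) 7.814e+05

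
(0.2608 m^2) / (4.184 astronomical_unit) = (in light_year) 4.404e-29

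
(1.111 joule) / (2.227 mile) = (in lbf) 6.969e-05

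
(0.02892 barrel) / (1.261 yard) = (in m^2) 0.003988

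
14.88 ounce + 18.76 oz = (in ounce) 33.64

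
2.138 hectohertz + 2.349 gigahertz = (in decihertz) 2.349e+10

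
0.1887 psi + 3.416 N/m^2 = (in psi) 0.1892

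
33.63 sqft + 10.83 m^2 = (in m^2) 13.95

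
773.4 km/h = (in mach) 0.6309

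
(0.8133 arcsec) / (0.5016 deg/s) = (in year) 1.428e-11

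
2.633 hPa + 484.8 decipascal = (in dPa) 3118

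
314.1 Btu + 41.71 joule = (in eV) 2.069e+24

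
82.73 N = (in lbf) 18.6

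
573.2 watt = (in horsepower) 0.7687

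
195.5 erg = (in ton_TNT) 4.673e-15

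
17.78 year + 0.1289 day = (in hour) 1.558e+05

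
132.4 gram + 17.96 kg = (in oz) 638.2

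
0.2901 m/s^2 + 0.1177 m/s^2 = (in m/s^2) 0.4078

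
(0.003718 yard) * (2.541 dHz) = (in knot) 0.001679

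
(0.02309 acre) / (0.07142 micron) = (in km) 1.308e+06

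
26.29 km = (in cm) 2.629e+06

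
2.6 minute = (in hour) 0.04333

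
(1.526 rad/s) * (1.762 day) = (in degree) 1.331e+07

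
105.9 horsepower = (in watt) 7.897e+04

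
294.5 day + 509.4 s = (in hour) 7068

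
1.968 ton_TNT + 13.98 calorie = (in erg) 8.234e+16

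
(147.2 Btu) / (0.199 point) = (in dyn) 2.212e+14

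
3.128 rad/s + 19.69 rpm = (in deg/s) 297.4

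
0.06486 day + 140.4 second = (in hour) 1.596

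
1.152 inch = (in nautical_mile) 1.58e-05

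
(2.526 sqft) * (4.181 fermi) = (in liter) 9.812e-13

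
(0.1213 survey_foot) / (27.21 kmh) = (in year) 1.551e-10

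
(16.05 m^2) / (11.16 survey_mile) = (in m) 0.0008936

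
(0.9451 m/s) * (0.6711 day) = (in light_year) 5.792e-12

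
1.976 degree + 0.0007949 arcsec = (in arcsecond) 7114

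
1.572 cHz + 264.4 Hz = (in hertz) 264.4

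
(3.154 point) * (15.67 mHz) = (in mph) 3.9e-05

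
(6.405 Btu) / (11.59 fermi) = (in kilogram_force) 5.946e+16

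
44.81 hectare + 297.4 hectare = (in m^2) 3.422e+06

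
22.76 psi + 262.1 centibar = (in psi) 60.77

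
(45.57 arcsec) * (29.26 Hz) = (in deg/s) 0.3704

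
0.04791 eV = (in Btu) 7.275e-24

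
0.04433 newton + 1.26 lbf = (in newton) 5.649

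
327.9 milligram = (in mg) 327.9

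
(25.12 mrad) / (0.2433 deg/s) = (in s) 5.916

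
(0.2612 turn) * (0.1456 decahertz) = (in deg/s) 136.9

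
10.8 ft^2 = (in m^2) 1.003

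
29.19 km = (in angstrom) 2.919e+14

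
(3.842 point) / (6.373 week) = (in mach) 1.033e-12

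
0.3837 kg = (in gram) 383.7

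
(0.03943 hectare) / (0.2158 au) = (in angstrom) 122.1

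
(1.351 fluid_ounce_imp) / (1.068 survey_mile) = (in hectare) 2.233e-12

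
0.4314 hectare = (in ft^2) 4.644e+04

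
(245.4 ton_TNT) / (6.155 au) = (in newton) 1.115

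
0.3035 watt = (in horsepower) 0.000407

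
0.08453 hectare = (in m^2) 845.3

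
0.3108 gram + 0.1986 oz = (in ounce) 0.2096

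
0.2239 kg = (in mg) 2.239e+05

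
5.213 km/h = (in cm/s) 144.8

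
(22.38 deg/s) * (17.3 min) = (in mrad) 4.054e+05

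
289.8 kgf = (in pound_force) 638.9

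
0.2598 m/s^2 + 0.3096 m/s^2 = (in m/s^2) 0.5694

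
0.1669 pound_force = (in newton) 0.7424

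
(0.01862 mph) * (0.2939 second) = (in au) 1.635e-14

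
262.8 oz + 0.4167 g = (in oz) 262.8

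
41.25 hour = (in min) 2475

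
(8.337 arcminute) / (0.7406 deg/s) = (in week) 3.102e-07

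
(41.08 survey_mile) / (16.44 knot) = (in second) 7817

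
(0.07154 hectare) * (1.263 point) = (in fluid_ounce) 1.078e+04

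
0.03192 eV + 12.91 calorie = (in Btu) 0.0512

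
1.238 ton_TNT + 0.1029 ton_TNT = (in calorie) 1.341e+09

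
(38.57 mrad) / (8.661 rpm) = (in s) 0.04253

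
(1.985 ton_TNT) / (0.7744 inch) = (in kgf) 4.306e+10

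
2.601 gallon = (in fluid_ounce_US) 332.9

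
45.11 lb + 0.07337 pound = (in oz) 722.9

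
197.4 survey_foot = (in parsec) 1.95e-15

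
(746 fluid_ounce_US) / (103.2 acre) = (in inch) 2.08e-06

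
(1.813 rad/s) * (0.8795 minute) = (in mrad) 9.567e+04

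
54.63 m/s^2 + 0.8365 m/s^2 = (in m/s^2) 55.47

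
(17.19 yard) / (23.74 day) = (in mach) 2.251e-08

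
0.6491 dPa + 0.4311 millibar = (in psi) 0.006262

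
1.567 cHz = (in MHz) 1.567e-08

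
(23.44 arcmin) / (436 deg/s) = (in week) 1.482e-09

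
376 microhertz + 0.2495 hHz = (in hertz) 24.95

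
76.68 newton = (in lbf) 17.24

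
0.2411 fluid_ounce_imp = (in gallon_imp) 0.001507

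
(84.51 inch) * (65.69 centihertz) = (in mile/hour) 3.154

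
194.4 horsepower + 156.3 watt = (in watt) 1.451e+05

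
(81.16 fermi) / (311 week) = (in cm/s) 4.315e-20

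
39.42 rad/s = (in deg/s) 2259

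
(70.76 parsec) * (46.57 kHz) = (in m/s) 1.017e+23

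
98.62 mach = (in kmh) 1.209e+05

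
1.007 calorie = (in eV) 2.63e+19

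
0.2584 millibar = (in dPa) 258.4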